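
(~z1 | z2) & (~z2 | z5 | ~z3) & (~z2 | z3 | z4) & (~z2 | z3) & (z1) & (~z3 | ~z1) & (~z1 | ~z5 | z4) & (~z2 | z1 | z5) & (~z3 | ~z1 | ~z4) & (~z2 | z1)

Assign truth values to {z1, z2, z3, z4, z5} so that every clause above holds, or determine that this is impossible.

The clause (z1) is unit, so z1 = 1.
The clause (z2) is unit, so z2 = 1.
The clause (z3) is unit, so z3 = 1.
Now (~z3) is unsatisfied and unit — conflict.

UNSATISFIABLE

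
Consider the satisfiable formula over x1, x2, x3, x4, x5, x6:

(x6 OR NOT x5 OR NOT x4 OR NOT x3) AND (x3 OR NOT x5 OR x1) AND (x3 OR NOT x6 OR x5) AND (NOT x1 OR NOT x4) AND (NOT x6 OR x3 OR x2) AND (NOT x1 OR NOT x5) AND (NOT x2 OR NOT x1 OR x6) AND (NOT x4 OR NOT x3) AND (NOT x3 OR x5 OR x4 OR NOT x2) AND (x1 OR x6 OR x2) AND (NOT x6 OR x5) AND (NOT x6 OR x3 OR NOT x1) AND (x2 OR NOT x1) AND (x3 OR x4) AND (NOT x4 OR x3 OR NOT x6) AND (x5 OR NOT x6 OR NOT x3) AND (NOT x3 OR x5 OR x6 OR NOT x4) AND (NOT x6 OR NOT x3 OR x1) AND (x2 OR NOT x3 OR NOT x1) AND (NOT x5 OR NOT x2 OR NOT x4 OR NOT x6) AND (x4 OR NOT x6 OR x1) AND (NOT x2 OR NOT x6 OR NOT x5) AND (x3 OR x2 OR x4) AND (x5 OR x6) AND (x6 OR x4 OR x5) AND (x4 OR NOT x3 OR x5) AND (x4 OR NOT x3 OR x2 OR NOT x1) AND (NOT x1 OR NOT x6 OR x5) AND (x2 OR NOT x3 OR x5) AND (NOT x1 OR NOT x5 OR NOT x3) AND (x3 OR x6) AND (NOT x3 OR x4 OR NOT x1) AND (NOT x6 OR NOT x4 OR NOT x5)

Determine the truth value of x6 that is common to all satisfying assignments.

False

Suppose x6 = true.
From the singleton clause (x5), x5 = true.
From the singleton clause (NOT x1), x1 = false.
From the singleton clause (x3), x3 = true.
Now (NOT x3) is unsatisfied and unit — conflict.
So every satisfying assignment has x6 = False.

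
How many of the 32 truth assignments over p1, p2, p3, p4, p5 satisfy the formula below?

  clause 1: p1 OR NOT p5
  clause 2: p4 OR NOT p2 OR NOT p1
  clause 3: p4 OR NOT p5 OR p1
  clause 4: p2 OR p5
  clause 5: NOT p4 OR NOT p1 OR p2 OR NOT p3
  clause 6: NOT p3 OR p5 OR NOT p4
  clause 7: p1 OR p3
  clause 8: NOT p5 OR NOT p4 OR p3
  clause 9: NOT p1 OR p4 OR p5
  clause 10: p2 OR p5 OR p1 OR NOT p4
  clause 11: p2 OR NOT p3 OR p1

5

There are 2^5 = 32 truth assignments over (p1, p2, p3, p4, p5).
Split on p2. With p2 = true, the clauses containing p2 are satisfied and NOT p2 drops from the rest; 3 of the 2^4 = 16 assignments to the other variables satisfy what remains.
With p2 = false, by the same count on the reduced clause set, 2 assignments work.
(One model: p1=F, p2=T, p3=T, p4=F, p5=F.)
Total: 3 + 2 = 5.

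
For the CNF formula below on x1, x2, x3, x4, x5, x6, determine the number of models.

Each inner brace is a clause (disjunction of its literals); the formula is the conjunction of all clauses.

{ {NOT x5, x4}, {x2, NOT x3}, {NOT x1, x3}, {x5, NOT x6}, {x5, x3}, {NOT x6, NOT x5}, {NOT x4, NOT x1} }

6

There are 2^6 = 64 truth assignments over (x1, x2, x3, x4, x5, x6).
Split on x6. With x6 = true, the clauses containing x6 are satisfied and NOT x6 drops from the rest; 0 of the 2^5 = 32 assignments to the other variables satisfy what remains.
With x6 = false, by the same count on the reduced clause set, 6 assignments work.
Total: 0 + 6 = 6.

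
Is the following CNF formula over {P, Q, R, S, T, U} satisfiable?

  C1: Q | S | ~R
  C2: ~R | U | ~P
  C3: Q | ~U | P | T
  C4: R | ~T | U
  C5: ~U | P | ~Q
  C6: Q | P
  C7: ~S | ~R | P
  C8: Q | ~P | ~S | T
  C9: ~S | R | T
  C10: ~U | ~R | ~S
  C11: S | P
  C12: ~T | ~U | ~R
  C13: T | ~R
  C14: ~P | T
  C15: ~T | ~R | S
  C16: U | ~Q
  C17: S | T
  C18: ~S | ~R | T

Yes, satisfiable

Try Q = 0.
(P) alone gives P = 1.
(T) alone gives T = 1.
Try S = 1.
Try R = 0.
(U) alone gives U = 1.
All clauses are satisfied.
A satisfying assignment: P=1; Q=0; R=0; S=1; T=1; U=1.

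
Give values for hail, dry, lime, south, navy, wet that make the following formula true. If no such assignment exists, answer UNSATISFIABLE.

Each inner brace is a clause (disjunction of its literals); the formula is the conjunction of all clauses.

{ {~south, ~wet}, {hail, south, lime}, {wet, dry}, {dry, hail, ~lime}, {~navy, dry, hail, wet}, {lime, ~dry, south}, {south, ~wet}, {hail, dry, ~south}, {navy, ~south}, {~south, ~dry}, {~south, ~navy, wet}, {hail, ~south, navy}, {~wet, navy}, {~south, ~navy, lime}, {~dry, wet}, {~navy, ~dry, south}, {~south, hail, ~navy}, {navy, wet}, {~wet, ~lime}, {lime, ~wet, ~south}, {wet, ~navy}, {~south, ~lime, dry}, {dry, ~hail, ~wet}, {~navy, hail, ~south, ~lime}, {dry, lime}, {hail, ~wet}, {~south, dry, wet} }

Suppose south = 0.
The clause (~wet) is unit, so wet = 0.
The clause (dry) is unit, so dry = 1.
Now (~dry) is unsatisfied and unit — conflict.
That branch fails; take south = 1 instead.
The clause (~wet) is unit, so wet = 0.
The clause (dry) is unit, so dry = 1.
Now (~dry) is unsatisfied and unit — conflict.
Both values of south lead to a conflict.

UNSATISFIABLE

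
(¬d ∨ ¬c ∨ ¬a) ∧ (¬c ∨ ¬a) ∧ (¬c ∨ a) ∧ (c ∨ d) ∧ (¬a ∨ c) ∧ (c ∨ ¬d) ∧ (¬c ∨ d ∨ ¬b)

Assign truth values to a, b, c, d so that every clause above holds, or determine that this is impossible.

Branch on c: set c = False.
From the singleton clause (d), d = True.
Now (¬d) is unsatisfied and unit — conflict.
That branch fails; take c = True instead.
From the singleton clause (¬a), a = False.
Now (a) is unsatisfied and unit — conflict.
Either choice for c ends in contradiction.

UNSATISFIABLE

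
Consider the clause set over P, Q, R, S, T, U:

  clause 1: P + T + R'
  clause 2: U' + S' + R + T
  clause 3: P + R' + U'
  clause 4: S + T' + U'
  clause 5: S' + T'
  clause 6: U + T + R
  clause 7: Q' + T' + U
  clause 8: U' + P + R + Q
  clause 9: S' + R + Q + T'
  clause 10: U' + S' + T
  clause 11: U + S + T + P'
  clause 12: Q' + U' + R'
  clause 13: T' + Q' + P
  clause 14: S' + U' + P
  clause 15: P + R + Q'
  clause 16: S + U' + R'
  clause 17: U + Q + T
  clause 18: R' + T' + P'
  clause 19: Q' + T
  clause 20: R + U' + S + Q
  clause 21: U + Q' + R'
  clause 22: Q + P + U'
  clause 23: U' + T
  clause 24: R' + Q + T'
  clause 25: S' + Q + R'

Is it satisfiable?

Yes

Suppose S = 0.
Suppose T = 1.
Unit clause (U') forces U = 0.
Unit clause (Q') forces Q = 0.
Unit clause (R') forces R = 0.
No clause remains; P is free.
A satisfying assignment: P=0,  Q=0,  R=0,  S=0,  T=1,  U=0.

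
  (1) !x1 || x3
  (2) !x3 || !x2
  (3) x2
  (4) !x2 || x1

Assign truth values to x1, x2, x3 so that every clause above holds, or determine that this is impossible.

From the singleton clause (x2), x2 = true.
From the singleton clause (!x3), x3 = false.
From the singleton clause (!x1), x1 = false.
But (x1) is also a unit clause — contradiction.

UNSATISFIABLE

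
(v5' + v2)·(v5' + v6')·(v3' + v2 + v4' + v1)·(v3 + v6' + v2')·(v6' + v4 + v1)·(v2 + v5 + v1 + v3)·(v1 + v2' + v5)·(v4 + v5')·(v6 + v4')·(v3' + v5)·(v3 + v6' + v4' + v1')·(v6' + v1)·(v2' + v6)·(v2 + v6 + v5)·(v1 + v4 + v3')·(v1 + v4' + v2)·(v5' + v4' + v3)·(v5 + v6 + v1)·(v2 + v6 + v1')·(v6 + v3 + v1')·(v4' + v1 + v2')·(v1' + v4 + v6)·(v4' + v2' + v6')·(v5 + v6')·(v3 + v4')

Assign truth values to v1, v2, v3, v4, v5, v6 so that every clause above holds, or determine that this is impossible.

Suppose v5 = 0.
From the singleton clause (v3'), v3 = 0.
From the singleton clause (v6'), v6 = 0.
From the singleton clause (v4'), v4 = 0.
From the singleton clause (v2'), v2 = 0.
But (v2) is also a unit clause — contradiction.
So v5 must be the other value — set v5 = 1.
From the singleton clause (v2), v2 = 1.
From the singleton clause (v6'), v6 = 0.
But (v6) is also a unit clause — contradiction.
Both values of v5 lead to a conflict.

UNSATISFIABLE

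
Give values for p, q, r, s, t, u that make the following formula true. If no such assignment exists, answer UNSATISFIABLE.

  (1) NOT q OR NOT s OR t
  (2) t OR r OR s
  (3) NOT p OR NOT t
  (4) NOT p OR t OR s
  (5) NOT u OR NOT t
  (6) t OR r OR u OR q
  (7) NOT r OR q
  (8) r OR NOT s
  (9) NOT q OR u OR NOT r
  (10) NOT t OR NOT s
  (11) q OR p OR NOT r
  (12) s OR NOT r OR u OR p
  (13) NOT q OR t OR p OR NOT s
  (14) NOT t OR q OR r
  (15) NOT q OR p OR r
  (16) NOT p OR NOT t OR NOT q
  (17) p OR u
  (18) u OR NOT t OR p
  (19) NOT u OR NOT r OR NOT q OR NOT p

p=false, q=true, r=true, s=false, t=false, u=true

Suppose p = false.
Unit clause (u) forces u = true.
Unit clause (NOT t) forces t = false.
Suppose q = true.
Unit clause (NOT s) forces s = false.
Unit clause (r) forces r = true.
Every clause now holds.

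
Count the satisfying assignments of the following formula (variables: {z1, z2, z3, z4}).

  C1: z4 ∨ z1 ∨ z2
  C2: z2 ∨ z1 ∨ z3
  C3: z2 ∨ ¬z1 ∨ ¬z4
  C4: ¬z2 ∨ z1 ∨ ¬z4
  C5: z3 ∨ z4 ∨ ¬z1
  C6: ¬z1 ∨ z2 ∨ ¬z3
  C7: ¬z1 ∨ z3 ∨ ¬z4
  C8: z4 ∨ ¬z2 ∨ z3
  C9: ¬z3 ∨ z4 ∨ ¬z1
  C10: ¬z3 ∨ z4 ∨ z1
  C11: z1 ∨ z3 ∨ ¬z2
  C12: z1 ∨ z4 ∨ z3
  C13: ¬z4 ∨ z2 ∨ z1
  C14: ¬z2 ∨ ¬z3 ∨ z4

There are 2^4 = 16 truth assignments over (z1, z2, z3, z4).
Split on z1. With z1 = True, the clauses containing z1 are satisfied and ¬z1 drops from the rest; 1 of the 2^3 = 8 assignments to the other variables satisfy what remains.
With z1 = False, by the same count on the reduced clause set, 0 assignments work.
Total: 1 + 0 = 1.

1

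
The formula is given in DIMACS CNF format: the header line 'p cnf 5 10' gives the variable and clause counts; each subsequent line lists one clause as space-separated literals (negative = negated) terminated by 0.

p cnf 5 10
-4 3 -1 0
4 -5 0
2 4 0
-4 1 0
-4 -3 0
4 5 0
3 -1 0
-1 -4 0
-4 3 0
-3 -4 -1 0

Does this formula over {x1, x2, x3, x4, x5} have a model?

Try x4 = True.
From the singleton clause (x1), x1 = True.
Now (¬x1) is unsatisfied and unit — conflict.
That branch fails; take x4 = False instead.
From the singleton clause (¬x5), x5 = False.
Now (x5) is unsatisfied and unit — conflict.
Either choice for x4 ends in contradiction.
No assignment satisfies every clause.

No, unsatisfiable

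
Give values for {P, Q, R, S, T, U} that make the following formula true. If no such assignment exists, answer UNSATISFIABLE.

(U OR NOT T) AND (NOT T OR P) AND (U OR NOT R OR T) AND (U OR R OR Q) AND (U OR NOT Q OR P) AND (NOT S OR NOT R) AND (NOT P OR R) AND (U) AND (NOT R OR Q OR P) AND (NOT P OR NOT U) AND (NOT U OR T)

From the singleton clause (U), U = true.
From the singleton clause (NOT P), P = false.
From the singleton clause (NOT T), T = false.
But (T) is also a unit clause — contradiction.

UNSATISFIABLE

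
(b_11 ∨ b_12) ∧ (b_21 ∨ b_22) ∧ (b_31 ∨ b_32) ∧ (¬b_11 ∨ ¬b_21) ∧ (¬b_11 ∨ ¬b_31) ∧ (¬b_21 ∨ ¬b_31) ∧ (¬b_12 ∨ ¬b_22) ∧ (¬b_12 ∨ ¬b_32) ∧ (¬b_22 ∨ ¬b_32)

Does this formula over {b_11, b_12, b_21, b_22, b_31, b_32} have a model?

Try b_11 = True.
The clause (¬b_21) is unit, so b_21 = False.
The clause (b_22) is unit, so b_22 = True.
The clause (¬b_31) is unit, so b_31 = False.
The clause (b_32) is unit, so b_32 = True.
Now (¬b_32) is unsatisfied and unit — conflict.
So b_11 must be the other value — set b_11 = False.
The clause (b_12) is unit, so b_12 = True.
The clause (¬b_22) is unit, so b_22 = False.
The clause (b_21) is unit, so b_21 = True.
The clause (¬b_31) is unit, so b_31 = False.
The clause (b_32) is unit, so b_32 = True.
Now (¬b_32) is unsatisfied and unit — conflict.
Either choice for b_11 ends in contradiction.
No assignment satisfies every clause.

No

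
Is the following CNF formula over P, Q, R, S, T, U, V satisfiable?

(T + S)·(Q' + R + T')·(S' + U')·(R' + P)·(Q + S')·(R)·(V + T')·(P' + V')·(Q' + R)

Yes, satisfiable

From the singleton clause (R), R = 1.
From the singleton clause (P), P = 1.
From the singleton clause (V'), V = 0.
From the singleton clause (T'), T = 0.
From the singleton clause (S), S = 1.
From the singleton clause (U'), U = 0.
From the singleton clause (Q), Q = 1.
All clauses are satisfied.
A satisfying assignment: P ↦ 1, Q ↦ 1, R ↦ 1, S ↦ 1, T ↦ 0, U ↦ 0, V ↦ 0.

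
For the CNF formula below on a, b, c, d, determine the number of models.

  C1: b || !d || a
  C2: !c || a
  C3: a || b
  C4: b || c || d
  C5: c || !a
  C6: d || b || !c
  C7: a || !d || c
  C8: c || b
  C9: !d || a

4

There are 2^4 = 16 truth assignments over (a, b, c, d).
Split on c. With c = true, the clauses containing c are satisfied and !c drops from the rest; 3 of the 2^3 = 8 assignments to the other variables satisfy what remains.
With c = false, by the same count on the reduced clause set, 1 assignment works.
Total: 3 + 1 = 4.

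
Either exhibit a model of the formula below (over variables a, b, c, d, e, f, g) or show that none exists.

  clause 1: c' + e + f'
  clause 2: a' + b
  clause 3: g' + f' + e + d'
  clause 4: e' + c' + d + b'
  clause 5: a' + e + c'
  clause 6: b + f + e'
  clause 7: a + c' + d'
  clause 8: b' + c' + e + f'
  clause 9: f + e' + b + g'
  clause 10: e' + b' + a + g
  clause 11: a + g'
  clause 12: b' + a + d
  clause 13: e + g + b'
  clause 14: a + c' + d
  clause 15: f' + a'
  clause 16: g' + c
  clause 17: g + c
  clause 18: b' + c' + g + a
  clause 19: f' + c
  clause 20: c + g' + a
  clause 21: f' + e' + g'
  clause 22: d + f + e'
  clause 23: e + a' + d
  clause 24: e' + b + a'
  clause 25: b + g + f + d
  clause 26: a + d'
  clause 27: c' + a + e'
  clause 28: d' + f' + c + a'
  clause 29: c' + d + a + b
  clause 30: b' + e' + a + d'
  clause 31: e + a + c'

a=1,  b=1,  c=1,  d=1,  e=1,  f=0,  g=0

Suppose a = 1.
(b) alone gives b = 1.
(f') alone gives f = 0.
Suppose e = 1.
(d) alone gives d = 1.
Suppose g = 0.
(c) alone gives c = 1.
Every clause now holds.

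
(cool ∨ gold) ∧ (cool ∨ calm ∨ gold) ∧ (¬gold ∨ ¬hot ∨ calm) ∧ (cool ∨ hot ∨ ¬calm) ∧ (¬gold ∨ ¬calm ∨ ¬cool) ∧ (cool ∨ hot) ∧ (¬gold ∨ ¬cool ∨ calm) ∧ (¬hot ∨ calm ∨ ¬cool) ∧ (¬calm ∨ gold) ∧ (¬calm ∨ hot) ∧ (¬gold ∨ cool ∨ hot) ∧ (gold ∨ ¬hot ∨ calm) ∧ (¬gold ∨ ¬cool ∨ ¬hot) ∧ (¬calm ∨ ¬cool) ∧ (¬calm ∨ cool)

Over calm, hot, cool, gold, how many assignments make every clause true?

1

There are 2^4 = 16 truth assignments over (calm, hot, cool, gold).
Split on hot. With hot = True, the clauses containing hot are satisfied and ¬hot drops from the rest; 0 of the 2^3 = 8 assignments to the other variables satisfy what remains.
With hot = False, by the same count on the reduced clause set, 1 assignment works.
Total: 0 + 1 = 1.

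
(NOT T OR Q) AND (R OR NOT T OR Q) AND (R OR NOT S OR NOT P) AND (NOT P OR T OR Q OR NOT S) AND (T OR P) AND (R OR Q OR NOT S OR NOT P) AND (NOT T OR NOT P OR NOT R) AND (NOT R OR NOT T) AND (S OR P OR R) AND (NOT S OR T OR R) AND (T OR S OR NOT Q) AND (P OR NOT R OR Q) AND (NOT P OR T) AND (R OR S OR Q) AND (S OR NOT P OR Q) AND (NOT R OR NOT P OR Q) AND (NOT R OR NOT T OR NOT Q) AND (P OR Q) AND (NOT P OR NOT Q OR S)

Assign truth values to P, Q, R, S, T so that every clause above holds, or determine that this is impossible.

P: false,  Q: true,  R: false,  S: true,  T: true

Try T = true.
(Q) alone gives Q = true.
(NOT R) alone gives R = false.
Try S = true.
(NOT P) alone gives P = false.
All clauses are satisfied.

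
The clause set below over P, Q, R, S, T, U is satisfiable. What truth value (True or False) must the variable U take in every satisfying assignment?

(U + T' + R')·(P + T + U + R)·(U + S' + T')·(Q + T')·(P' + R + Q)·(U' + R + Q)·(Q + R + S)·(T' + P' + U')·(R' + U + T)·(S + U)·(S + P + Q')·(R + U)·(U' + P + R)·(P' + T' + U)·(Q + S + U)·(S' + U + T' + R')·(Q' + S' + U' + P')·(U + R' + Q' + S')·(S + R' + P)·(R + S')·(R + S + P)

Suppose U = 0.
From the singleton clause (S), S = 1.
From the singleton clause (T'), T = 0.
From the singleton clause (R'), R = 0.
But (R) is also a unit clause — contradiction.
So every satisfying assignment has U = True.

True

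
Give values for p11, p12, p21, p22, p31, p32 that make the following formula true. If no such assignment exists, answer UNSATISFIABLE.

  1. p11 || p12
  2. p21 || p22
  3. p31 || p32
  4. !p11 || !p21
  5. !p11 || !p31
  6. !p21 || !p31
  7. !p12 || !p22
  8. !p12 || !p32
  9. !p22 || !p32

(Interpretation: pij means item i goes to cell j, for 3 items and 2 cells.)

UNSATISFIABLE

Try p11 = true.
The clause (!p21) is unit, so p21 = false.
The clause (p22) is unit, so p22 = true.
The clause (!p31) is unit, so p31 = false.
The clause (p32) is unit, so p32 = true.
That conflicts with the unit clause (!p32).
So p11 must be the other value — set p11 = false.
The clause (p12) is unit, so p12 = true.
The clause (!p22) is unit, so p22 = false.
The clause (p21) is unit, so p21 = true.
The clause (!p31) is unit, so p31 = false.
The clause (p32) is unit, so p32 = true.
That conflicts with the unit clause (!p32).
Neither p11 = true nor p11 = false works.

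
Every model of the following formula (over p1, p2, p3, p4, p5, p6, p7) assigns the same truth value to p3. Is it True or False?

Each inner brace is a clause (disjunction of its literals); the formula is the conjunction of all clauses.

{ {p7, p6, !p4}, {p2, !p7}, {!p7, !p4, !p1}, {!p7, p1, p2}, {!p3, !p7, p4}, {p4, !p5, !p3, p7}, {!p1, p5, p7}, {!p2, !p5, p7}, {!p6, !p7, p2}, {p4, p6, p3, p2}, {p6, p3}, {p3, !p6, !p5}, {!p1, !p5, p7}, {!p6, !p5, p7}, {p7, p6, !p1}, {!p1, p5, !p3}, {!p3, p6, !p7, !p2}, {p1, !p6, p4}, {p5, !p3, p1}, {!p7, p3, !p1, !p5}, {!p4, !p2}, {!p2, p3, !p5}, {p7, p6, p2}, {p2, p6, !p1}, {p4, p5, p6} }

Suppose p3 = true.
Try p2 = true.
Unit clause (!p4) forces p4 = false.
Unit clause (!p7) forces p7 = false.
Unit clause (!p5) forces p5 = false.
Unit clause (!p1) forces p1 = false.
Now (p1) is unsatisfied and unit — conflict.
Undo p2 and try p2 = false.
Unit clause (!p7) forces p7 = false.
Unit clause (p6) forces p6 = true.
Unit clause (!p5) forces p5 = false.
Unit clause (!p1) forces p1 = false.
Now (p1) is unsatisfied and unit — conflict.
Either choice for p2 ends in contradiction.
So every satisfying assignment has p3 = False.

False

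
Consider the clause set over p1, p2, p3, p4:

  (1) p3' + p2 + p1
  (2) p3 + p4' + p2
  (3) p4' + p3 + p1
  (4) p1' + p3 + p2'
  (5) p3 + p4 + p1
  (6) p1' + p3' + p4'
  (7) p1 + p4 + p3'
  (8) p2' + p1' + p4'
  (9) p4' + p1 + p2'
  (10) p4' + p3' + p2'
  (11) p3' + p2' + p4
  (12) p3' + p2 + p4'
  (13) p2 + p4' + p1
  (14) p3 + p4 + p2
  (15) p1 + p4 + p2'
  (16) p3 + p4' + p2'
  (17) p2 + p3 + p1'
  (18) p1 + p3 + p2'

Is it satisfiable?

Case p3 = 1:
Case p2 = 0:
From the singleton clause (p1), p1 = 1.
From the singleton clause (p4'), p4 = 0.
All clauses are satisfied.
A satisfying assignment: p1=1; p2=0; p3=1; p4=0.

Yes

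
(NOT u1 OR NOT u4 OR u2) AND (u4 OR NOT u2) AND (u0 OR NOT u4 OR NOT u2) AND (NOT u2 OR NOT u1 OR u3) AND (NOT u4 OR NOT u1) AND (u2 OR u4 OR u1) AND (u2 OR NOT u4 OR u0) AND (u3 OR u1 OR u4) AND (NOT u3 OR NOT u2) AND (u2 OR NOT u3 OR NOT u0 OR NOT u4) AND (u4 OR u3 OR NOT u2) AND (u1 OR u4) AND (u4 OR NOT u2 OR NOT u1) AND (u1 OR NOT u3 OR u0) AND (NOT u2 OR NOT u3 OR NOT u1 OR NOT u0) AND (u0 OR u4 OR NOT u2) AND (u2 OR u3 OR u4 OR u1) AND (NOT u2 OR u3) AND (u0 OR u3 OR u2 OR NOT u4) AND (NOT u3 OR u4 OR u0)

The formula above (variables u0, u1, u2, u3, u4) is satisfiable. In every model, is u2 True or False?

Suppose u2 = true.
The clause (u4) is unit, so u4 = true.
The clause (u0) is unit, so u0 = true.
The clause (NOT u1) is unit, so u1 = false.
The clause (NOT u3) is unit, so u3 = false.
But (u3) is also a unit clause — contradiction.
So every satisfying assignment has u2 = False.

False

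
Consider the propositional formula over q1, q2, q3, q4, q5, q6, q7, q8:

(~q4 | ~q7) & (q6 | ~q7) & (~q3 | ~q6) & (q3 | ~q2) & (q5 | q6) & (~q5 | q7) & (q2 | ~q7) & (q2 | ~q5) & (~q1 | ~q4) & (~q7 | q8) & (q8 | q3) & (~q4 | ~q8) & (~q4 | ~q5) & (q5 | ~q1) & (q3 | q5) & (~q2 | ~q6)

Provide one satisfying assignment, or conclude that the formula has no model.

Branch on q4: set q4 = 0.
Branch on q6: set q6 = 1.
(~q3) alone gives q3 = 0.
(~q2) alone gives q2 = 0.
(~q7) alone gives q7 = 0.
(~q5) alone gives q5 = 0.
That conflicts with the unit clause (q5).
That branch fails; take q6 = 0 instead.
(~q7) alone gives q7 = 0.
(q5) alone gives q5 = 1.
That conflicts with the unit clause (~q5).
Neither q6 = 1 nor q6 = 0 works.
That branch fails; take q4 = 1 instead.
(~q7) alone gives q7 = 0.
(~q5) alone gives q5 = 0.
(q6) alone gives q6 = 1.
(~q3) alone gives q3 = 0.
That conflicts with the unit clause (q3).
Neither q4 = 1 nor q4 = 0 works.

UNSATISFIABLE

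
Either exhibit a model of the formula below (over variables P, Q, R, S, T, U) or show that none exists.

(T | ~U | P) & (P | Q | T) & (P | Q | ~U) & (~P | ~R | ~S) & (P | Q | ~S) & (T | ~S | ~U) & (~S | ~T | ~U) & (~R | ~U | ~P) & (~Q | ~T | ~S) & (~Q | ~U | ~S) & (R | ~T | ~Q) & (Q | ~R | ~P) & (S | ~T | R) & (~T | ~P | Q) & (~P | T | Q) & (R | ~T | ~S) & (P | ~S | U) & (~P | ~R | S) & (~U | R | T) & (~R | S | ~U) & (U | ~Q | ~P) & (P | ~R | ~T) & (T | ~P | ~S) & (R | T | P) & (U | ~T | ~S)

P ↦ 0, Q ↦ 1, R ↦ 1, S ↦ 0, T ↦ 0, U ↦ 0

Try T = 0.
Try U = 0.
Try P = 0.
(Q) alone gives Q = 1.
(~S) alone gives S = 0.
(R) alone gives R = 1.
All clauses are satisfied.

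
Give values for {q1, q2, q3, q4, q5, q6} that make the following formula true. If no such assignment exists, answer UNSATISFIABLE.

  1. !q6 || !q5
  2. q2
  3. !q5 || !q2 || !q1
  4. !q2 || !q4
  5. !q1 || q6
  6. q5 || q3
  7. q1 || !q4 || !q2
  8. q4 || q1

q1 ↦ true; q2 ↦ true; q3 ↦ true; q4 ↦ false; q5 ↦ false; q6 ↦ true

The clause (q2) is unit, so q2 = true.
The clause (!q4) is unit, so q4 = false.
The clause (q1) is unit, so q1 = true.
The clause (!q5) is unit, so q5 = false.
The clause (q6) is unit, so q6 = true.
The clause (q3) is unit, so q3 = true.
Every clause now holds.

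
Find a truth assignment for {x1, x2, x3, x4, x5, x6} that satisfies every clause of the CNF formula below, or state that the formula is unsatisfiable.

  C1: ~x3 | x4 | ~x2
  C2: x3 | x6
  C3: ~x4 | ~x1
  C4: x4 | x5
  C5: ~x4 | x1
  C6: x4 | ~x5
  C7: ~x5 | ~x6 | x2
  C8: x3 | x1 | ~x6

UNSATISFIABLE

Case x3 = 1:
Case x4 = 1:
(~x1) alone gives x1 = 0.
But (x1) is also a unit clause — contradiction.
That branch fails; take x4 = 0 instead.
(~x2) alone gives x2 = 0.
(x5) alone gives x5 = 1.
But (~x5) is also a unit clause — contradiction.
Either choice for x4 ends in contradiction.
That branch fails; take x3 = 0 instead.
(x6) alone gives x6 = 1.
(x1) alone gives x1 = 1.
(~x4) alone gives x4 = 0.
(x5) alone gives x5 = 1.
But (~x5) is also a unit clause — contradiction.
Either choice for x3 ends in contradiction.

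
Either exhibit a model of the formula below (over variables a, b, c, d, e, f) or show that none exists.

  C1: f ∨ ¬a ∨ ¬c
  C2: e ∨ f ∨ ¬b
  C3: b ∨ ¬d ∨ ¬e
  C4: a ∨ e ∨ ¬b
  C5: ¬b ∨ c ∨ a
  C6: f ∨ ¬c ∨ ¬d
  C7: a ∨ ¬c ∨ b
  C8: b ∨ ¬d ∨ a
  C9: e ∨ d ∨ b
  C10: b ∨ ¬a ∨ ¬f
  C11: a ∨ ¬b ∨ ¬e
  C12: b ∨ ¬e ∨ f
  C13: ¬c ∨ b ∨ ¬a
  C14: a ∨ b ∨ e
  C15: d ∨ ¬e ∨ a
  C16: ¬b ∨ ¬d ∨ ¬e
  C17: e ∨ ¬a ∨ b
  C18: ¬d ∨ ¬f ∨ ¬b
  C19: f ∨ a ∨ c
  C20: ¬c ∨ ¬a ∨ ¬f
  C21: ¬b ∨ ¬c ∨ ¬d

a ↦ True,  b ↦ True,  c ↦ False,  d ↦ False,  e ↦ False,  f ↦ True

Suppose f = True.
Suppose b = True.
The clause (¬d) is unit, so d = False.
Suppose a = True.
The clause (¬c) is unit, so c = False.
All clauses hold; e can take either value.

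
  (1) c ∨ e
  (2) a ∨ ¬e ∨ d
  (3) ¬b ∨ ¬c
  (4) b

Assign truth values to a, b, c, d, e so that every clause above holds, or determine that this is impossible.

a=True; b=True; c=False; d=True; e=True

The clause (b) is unit, so b = True.
The clause (¬c) is unit, so c = False.
The clause (e) is unit, so e = True.
Branch on a: set a = True.
All clauses hold; d can take either value.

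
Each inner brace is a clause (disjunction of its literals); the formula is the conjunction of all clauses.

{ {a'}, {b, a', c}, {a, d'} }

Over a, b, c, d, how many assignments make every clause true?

4

There are 2^4 = 16 truth assignments over (a, b, c, d).
Check each against the 3 clauses (columns in the order a, b, c, d):
  F F F F  ✓ satisfies all
  F F F T  ✗ fails (a + d')
  F F T F  ✓ satisfies all
  F F T T  ✗ fails (a + d')
  F T F F  ✓ satisfies all
  F T F T  ✗ fails (a + d')
  F T T F  ✓ satisfies all
  F T T T  ✗ fails (a + d')
  T F F F  ✗ fails (a')
  T F F T  ✗ fails (a')
  T F T F  ✗ fails (a')
  T F T T  ✗ fails (a')
  T T F F  ✗ fails (a')
  T T F T  ✗ fails (a')
  T T T F  ✗ fails (a')
  T T T T  ✗ fails (a')
4 of the 16 rows are models.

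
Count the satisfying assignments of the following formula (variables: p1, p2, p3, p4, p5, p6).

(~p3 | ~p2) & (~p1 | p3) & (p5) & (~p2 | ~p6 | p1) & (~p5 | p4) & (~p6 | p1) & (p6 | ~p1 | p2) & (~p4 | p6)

1

There are 2^6 = 64 truth assignments over (p1, p2, p3, p4, p5, p6).
Split on p5. With p5 = 1, the clauses containing p5 are satisfied and ~p5 drops from the rest; 1 of the 2^5 = 32 assignments to the other variables satisfy what remains.
With p5 = 0, by the same count on the reduced clause set, 0 assignments work.
Total: 1 + 0 = 1.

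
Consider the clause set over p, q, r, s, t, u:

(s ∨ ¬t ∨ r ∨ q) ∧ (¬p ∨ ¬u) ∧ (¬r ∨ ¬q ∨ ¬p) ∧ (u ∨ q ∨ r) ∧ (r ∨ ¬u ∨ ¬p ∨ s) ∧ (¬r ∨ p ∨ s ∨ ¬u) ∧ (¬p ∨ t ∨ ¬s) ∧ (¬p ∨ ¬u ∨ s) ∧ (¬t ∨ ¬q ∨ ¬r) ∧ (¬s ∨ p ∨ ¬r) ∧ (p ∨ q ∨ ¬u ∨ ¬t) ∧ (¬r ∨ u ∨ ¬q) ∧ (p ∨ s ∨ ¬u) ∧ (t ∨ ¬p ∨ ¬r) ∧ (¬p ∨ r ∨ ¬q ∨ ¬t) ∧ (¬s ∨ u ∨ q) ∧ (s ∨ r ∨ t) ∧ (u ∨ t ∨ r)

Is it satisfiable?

Case p = False:
Case s = True:
(¬r) alone gives r = False.
Case u = True:
Case q = True:
All clauses hold; t can take either value.
A satisfying assignment: p: False,  q: True,  r: False,  s: True,  t: True,  u: True.

Yes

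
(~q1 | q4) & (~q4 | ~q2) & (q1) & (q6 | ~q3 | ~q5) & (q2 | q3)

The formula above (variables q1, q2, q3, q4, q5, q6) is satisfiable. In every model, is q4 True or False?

True

Suppose q4 = 0.
From the singleton clause (~q1), q1 = 0.
But (q1) is also a unit clause — contradiction.
So every satisfying assignment has q4 = True.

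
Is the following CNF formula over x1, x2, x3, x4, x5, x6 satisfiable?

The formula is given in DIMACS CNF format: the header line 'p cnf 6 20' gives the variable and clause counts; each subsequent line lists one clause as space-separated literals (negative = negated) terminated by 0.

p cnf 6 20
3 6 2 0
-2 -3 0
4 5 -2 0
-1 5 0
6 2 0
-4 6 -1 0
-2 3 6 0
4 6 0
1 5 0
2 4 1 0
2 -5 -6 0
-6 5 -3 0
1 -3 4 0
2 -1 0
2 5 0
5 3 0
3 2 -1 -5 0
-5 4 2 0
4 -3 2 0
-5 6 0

Branch on x2: set x2 = True.
The clause (¬x3) is unit, so x3 = False.
The clause (x6) is unit, so x6 = True.
The clause (x5) is unit, so x5 = True.
All clauses hold; x1, x4 can take either value.
A satisfying assignment: x1 ↦ False, x2 ↦ True, x3 ↦ False, x4 ↦ False, x5 ↦ True, x6 ↦ True.

Satisfiable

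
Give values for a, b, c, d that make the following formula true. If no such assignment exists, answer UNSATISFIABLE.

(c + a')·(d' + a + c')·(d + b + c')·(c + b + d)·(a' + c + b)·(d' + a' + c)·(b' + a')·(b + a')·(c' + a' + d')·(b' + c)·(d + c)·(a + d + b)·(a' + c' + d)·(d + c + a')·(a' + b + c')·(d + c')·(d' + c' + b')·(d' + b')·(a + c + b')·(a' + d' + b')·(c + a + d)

a ↦ 0; b ↦ 0; c ↦ 0; d ↦ 1

Try c = 0.
Unit clause (a') forces a = 0.
Unit clause (b') forces b = 0.
Unit clause (d) forces d = 1.
Every clause now holds.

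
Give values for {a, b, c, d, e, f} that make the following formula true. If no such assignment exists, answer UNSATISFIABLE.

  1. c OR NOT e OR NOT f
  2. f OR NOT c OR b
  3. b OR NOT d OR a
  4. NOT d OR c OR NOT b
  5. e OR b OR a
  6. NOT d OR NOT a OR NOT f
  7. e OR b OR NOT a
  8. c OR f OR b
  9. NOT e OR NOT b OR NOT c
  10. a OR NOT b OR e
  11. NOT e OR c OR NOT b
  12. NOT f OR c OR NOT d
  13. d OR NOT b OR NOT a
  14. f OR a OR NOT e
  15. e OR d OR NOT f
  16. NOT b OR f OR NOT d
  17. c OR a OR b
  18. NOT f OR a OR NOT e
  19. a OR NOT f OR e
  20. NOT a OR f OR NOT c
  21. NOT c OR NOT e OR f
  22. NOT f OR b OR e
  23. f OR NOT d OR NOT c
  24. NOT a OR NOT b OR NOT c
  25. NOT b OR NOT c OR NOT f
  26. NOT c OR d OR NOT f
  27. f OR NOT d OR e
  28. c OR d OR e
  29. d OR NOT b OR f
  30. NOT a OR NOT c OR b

Case c = true:
Case f = true:
(NOT b) alone gives b = false.
(e) alone gives e = true.
(a) alone gives a = true.
That conflicts with the unit clause (NOT a).
Backtrack on f: now try f = false.
(b) alone gives b = true.
(NOT e) alone gives e = false.
(a) alone gives a = true.
That conflicts with the unit clause (NOT a).
Both values of f lead to a conflict.
Backtrack on c: now try c = false.
Case e = false:
(d) alone gives d = true.
(NOT b) alone gives b = false.
(a) alone gives a = true.
That conflicts with the unit clause (NOT a).
Backtrack on e: now try e = true.
(NOT f) alone gives f = false.
(b) alone gives b = true.
That conflicts with the unit clause (NOT b).
Both values of e lead to a conflict.
Both values of c lead to a conflict.

UNSATISFIABLE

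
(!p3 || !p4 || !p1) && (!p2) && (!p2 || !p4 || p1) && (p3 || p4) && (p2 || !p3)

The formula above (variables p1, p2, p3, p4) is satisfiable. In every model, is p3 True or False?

False

Suppose p3 = true.
The clause (!p2) is unit, so p2 = false.
But (p2) is also a unit clause — contradiction.
So every satisfying assignment has p3 = False.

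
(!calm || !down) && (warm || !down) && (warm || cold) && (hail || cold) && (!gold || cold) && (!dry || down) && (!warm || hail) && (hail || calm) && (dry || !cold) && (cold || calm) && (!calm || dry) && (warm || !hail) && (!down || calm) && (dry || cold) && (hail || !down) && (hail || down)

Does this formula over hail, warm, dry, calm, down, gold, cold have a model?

No, unsatisfiable

Branch on calm: set calm = false.
Unit clause (hail) forces hail = true.
Unit clause (cold) forces cold = true.
Unit clause (dry) forces dry = true.
Unit clause (down) forces down = true.
That conflicts with the unit clause (!down).
Backtrack on calm: now try calm = true.
Unit clause (!down) forces down = false.
Unit clause (!dry) forces dry = false.
That conflicts with the unit clause (dry).
Neither calm = true nor calm = false works.
No assignment satisfies every clause.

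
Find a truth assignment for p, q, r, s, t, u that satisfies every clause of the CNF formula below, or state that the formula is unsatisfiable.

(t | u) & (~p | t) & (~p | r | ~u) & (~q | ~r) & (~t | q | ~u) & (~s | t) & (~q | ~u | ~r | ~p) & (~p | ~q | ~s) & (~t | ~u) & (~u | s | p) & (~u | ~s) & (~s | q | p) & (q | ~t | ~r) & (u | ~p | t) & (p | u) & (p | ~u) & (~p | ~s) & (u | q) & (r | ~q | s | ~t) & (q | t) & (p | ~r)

UNSATISFIABLE

Try t = 1.
The clause (~u) is unit, so u = 0.
The clause (p) is unit, so p = 1.
The clause (~s) is unit, so s = 0.
The clause (q) is unit, so q = 1.
The clause (~r) is unit, so r = 0.
Now (r) is unsatisfied and unit — conflict.
So t must be the other value — set t = 0.
The clause (u) is unit, so u = 1.
The clause (~p) is unit, so p = 0.
Now (p) is unsatisfied and unit — conflict.
Either choice for t ends in contradiction.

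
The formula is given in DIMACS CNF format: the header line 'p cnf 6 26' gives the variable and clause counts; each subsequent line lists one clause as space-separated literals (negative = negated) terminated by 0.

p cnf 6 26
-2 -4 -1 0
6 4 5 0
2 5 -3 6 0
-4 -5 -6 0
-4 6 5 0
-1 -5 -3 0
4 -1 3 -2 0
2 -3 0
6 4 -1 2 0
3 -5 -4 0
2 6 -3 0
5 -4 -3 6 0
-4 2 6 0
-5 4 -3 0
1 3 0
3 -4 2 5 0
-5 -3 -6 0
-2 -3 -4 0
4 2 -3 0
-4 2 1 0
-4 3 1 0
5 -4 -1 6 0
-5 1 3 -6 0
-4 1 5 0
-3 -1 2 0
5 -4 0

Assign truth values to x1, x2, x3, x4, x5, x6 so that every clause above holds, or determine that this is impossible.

x1 ↦ False, x2 ↦ True, x3 ↦ True, x4 ↦ False, x5 ↦ False, x6 ↦ True

Try x2 = True.
Try x4 = False.
Try x6 = True.
Try x1 = False.
(x3) alone gives x3 = True.
(¬x5) alone gives x5 = False.
This assignment satisfies each clause.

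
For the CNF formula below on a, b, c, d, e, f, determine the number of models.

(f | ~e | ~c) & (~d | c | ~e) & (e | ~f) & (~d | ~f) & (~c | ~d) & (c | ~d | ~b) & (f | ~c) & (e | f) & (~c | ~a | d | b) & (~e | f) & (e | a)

7

There are 2^6 = 64 truth assignments over (a, b, c, d, e, f).
Split on e. With e = 1, the clauses containing e are satisfied and ~e drops from the rest; 7 of the 2^5 = 32 assignments to the other variables satisfy what remains.
With e = 0, by the same count on the reduced clause set, 0 assignments work.
(One model: a=F, b=F, c=F, d=F, e=T, f=T.)
Total: 7 + 0 = 7.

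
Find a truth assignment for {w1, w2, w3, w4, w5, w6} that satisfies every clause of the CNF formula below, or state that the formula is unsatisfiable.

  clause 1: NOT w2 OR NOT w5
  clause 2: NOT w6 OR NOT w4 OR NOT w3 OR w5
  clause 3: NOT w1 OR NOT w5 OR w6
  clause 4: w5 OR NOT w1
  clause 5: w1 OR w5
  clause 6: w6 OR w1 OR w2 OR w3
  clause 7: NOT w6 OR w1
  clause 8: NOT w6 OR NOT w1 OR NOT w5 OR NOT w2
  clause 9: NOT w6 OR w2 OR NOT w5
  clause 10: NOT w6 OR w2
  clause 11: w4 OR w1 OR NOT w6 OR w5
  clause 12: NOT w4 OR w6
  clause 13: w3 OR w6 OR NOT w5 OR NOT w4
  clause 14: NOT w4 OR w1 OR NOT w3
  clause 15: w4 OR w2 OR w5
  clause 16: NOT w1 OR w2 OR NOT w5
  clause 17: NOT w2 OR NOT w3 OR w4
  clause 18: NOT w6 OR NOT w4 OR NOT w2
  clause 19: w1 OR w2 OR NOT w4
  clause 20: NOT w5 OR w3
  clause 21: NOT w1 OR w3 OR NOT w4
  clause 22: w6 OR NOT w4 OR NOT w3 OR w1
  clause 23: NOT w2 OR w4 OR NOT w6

Try w2 = false.
The clause (NOT w6) is unit, so w6 = false.
The clause (NOT w4) is unit, so w4 = false.
The clause (w5) is unit, so w5 = true.
The clause (NOT w1) is unit, so w1 = false.
The clause (w3) is unit, so w3 = true.
This assignment satisfies each clause.

w1: false; w2: false; w3: true; w4: false; w5: true; w6: false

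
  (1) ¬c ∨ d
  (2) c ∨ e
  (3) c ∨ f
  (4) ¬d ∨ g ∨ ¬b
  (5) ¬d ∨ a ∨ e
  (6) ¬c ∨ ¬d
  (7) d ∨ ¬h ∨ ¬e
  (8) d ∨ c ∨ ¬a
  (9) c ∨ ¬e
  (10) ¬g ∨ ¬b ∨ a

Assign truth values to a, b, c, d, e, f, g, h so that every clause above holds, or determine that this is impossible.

UNSATISFIABLE

Branch on c: set c = False.
Unit clause (e) forces e = True.
That conflicts with the unit clause (¬e).
Undo c and try c = True.
Unit clause (d) forces d = True.
That conflicts with the unit clause (¬d).
Either choice for c ends in contradiction.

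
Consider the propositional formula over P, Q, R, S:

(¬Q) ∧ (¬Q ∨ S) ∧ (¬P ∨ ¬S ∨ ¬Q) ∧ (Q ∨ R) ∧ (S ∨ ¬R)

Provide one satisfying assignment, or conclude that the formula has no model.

The clause (¬Q) is unit, so Q = False.
The clause (R) is unit, so R = True.
The clause (S) is unit, so S = True.
All clauses hold; P can take either value.

P: False, Q: False, R: True, S: True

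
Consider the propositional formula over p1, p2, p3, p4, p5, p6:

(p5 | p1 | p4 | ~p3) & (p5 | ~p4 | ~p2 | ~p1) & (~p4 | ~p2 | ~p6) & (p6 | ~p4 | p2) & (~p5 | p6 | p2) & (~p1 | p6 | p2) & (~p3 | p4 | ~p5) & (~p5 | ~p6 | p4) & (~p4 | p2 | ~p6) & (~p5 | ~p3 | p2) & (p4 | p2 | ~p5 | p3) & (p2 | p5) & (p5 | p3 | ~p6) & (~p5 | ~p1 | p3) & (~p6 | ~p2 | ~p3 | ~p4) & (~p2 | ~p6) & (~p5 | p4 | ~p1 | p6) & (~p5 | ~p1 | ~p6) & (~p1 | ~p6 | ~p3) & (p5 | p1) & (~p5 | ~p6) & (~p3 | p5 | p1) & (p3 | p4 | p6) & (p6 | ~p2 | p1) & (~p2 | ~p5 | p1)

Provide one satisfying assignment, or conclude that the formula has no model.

Suppose p2 = 1.
From the singleton clause (~p6), p6 = 0.
From the singleton clause (p1), p1 = 1.
Suppose p5 = 1.
From the singleton clause (p3), p3 = 1.
From the singleton clause (p4), p4 = 1.
This assignment satisfies each clause.

p1=1,  p2=1,  p3=1,  p4=1,  p5=1,  p6=0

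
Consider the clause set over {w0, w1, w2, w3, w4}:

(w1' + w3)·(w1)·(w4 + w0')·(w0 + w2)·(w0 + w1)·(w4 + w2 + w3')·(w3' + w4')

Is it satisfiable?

Unit clause (w1) forces w1 = 1.
Unit clause (w3) forces w3 = 1.
Unit clause (w4') forces w4 = 0.
Unit clause (w0') forces w0 = 0.
Unit clause (w2) forces w2 = 1.
All clauses are satisfied.
A satisfying assignment: w0: 0, w1: 1, w2: 1, w3: 1, w4: 0.

Satisfiable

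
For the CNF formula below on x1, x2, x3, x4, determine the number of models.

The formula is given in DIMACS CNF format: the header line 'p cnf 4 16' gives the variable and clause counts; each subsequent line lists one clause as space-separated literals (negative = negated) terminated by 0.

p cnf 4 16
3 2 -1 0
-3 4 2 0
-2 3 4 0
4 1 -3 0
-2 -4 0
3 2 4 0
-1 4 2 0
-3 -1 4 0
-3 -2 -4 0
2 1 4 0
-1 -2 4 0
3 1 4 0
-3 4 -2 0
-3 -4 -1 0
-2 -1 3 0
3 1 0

There are 2^4 = 16 truth assignments over (x1, x2, x3, x4).
Check each against the 16 clauses (columns in the order x1, x2, x3, x4):
  F F F F  ✗ fails (x3 ∨ x2 ∨ x4)
  F F F T  ✗ fails (x3 ∨ x1)
  F F T F  ✗ fails (¬x3 ∨ x4 ∨ x2)
  F F T T  ✓ satisfies all
  F T F F  ✗ fails (¬x2 ∨ x3 ∨ x4)
  F T F T  ✗ fails (¬x2 ∨ ¬x4)
  F T T F  ✗ fails (x4 ∨ x1 ∨ ¬x3)
  F T T T  ✗ fails (¬x2 ∨ ¬x4)
  T F F F  ✗ fails (x3 ∨ x2 ∨ ¬x1)
  T F F T  ✗ fails (x3 ∨ x2 ∨ ¬x1)
  T F T F  ✗ fails (¬x3 ∨ x4 ∨ x2)
  T F T T  ✗ fails (¬x3 ∨ ¬x4 ∨ ¬x1)
  T T F F  ✗ fails (¬x2 ∨ x3 ∨ x4)
  T T F T  ✗ fails (¬x2 ∨ ¬x4)
  T T T F  ✗ fails (¬x3 ∨ ¬x1 ∨ x4)
  T T T T  ✗ fails (¬x2 ∨ ¬x4)
1 of the 16 rows is a model.

1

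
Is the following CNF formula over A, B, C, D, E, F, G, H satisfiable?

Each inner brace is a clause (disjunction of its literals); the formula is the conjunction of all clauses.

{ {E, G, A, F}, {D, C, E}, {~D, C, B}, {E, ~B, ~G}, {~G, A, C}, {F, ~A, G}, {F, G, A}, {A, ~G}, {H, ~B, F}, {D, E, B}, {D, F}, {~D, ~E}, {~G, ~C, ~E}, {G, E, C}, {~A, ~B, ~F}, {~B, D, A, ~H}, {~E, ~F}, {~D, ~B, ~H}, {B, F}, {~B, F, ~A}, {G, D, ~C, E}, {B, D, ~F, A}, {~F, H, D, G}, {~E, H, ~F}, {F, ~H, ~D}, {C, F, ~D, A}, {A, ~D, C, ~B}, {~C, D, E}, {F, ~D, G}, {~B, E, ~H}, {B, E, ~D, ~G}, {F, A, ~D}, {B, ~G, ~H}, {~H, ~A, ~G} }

Try A = 0.
From the singleton clause (~G), G = 0.
From the singleton clause (F), F = 1.
From the singleton clause (~E), E = 0.
From the singleton clause (C), C = 1.
From the singleton clause (D), D = 1.
Try B = 0.
Every clause is now satisfied; H is unconstrained.
A satisfying assignment: A ↦ 0; B ↦ 0; C ↦ 1; D ↦ 1; E ↦ 0; F ↦ 1; G ↦ 0; H ↦ 1.

Yes, satisfiable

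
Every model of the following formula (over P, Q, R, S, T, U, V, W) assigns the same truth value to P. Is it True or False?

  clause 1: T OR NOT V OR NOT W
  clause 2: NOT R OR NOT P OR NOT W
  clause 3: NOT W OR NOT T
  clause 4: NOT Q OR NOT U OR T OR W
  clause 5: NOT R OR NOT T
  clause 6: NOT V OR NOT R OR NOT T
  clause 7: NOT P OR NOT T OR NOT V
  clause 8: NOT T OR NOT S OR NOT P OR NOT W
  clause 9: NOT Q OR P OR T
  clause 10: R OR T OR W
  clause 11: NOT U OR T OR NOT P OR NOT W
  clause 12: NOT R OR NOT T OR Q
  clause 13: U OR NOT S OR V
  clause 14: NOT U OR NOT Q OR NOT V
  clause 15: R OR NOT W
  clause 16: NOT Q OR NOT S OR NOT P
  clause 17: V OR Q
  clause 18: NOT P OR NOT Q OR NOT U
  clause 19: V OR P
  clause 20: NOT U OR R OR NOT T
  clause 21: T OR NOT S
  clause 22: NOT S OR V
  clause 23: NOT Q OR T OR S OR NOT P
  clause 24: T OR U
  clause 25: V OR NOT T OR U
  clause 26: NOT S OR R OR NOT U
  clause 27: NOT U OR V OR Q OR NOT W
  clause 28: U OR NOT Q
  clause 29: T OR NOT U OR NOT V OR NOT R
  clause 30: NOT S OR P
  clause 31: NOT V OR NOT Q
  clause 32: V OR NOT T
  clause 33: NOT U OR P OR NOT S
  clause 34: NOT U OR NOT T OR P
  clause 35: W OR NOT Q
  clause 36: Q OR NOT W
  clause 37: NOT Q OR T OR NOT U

False

Suppose P = true.
Try R = false.
Unit clause (NOT W) forces W = false.
Unit clause (T) forces T = true.
Unit clause (NOT V) forces V = false.
That conflicts with the unit clause (V).
That branch fails; take R = true instead.
Unit clause (NOT W) forces W = false.
Unit clause (NOT T) forces T = false.
Unit clause (NOT S) forces S = false.
Unit clause (NOT Q) forces Q = false.
Unit clause (V) forces V = true.
Unit clause (U) forces U = true.
That conflicts with the unit clause (NOT U).
Both values of R lead to a conflict.
So every satisfying assignment has P = False.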